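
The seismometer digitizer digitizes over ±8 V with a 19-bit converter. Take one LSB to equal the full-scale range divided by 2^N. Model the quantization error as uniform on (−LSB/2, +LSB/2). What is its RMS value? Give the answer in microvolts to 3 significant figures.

Range = 8 − (-8) = 16 V.
One LSB is 16 V / 524288 = 30.518 µV.
RMS of a uniform error over width LSB is LSB/√12 = 8.81 µV.

8.81 µV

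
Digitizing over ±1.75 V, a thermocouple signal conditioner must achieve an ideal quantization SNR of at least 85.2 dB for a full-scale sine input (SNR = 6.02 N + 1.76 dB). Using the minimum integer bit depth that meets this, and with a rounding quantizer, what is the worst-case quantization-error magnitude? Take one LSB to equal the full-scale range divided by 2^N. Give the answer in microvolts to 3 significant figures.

The full-scale span is 1.75 − (-1.75) = 3.5 V.
6.02 N + 1.76 ≥ 85.2 gives N ≥ 13.860, so the minimum integer is 14.
Step size = 3.5/16384 V = 213.62 µV.
Max error for round-to-nearest is LSB/2 = 107 µV.

107 µV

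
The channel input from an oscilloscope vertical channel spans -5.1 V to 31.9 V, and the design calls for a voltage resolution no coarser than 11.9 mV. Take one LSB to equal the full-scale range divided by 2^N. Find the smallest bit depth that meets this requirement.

12 bits

Span: 31.9 V − (-5.1 V) = 37 V.
Required number of levels: 37/11.9 mV = 3109.2; smallest N with 2^N ≥ that is 12.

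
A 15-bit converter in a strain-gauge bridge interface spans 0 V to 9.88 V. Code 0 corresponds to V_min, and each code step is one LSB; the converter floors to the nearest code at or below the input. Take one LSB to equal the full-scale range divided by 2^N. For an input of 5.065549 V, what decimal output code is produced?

16800

Range is 9.88 V. LSB = 9.88 V / 2^15 ≈ 301.5 µV.
(V_in − V_min) × 2^15/range = (5.065549 − (0)) × 32768/9.88 = 16800.396.
Floor → code = 16800.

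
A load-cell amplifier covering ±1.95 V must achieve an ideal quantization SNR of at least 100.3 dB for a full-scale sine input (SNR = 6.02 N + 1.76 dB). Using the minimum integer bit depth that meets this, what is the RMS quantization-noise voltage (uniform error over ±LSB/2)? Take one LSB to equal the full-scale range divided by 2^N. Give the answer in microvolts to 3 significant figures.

8.59 µV

The full-scale span is 1.95 − (-1.95) = 3.9 V.
Solving 6.02 N ≥ 100.3 − 1.76: N ≥ 16.369. Round up → N = 17.
Step size = 3.9/131072 V = 29.755 µV.
RMS noise = LSB/√12 = 8.59 µV.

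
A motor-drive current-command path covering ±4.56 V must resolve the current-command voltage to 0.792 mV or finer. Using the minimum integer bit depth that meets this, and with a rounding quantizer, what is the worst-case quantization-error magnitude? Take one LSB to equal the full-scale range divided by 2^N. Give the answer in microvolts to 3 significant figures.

278 µV

Full-scale range = 4.56 V − (-4.56 V) = 9.12 V.
Required number of levels: 9.12/0.792 mV = 11515; smallest N with 2^N ≥ that is 14.
LSB = 9.12 V ÷ 2^14 = 9.12/16384 V = 0.55664 mV.
Half an LSB is 278 µV.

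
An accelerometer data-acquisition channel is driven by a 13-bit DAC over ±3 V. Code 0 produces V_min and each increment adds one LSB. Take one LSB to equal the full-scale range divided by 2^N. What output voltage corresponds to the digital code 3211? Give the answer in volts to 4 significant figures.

-0.6482 V

The full-scale span is 3 − (-3) = 6 V. LSB = 6 V / 2^13.
Output = V_min + (3211/8192) × range = -3 + 0.391968 × 6 V
      = -3 V + 2.35181 V = -0.648193 V.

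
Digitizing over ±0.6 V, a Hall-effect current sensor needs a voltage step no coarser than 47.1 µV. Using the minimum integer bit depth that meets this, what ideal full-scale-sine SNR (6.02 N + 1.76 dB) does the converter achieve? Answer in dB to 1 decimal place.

Full-scale range = 0.6 V − (-0.6 V) = 1.2 V.
Levels needed ≥ 1.2/47.1 µV = 25480. 2^15 = 32768 suffices, so N_min = 15.
SNR = 6.02 × 15 + 1.76 = 92.06 dB.

92.1 dB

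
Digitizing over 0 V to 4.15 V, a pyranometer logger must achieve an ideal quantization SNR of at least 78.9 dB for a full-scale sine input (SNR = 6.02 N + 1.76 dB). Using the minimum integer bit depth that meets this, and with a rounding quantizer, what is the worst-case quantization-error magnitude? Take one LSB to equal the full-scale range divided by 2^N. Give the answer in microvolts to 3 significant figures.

Full-scale range = 4.15 V.
Required N = ⌈(78.9 − 1.76)/6.02⌉ = ⌈12.814⌉ = 13.
Step size = 4.15/8192 V = 0.50659 mV.
|e|_max = LSB/2 = 253 µV.

253 µV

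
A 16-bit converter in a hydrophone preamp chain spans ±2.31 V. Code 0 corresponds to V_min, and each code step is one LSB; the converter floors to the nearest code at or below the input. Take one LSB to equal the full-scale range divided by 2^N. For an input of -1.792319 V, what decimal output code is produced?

The full-scale span is 2.31 − (-2.31) = 4.62 V. LSB = 4.62 V / 2^16 ≈ 70.50 µV.
(V_in − V_min) × 2^16/range = (-1.792319 − (-2.31)) × 65536/4.62 = 7343.451.
Floor → code = 7343.

7343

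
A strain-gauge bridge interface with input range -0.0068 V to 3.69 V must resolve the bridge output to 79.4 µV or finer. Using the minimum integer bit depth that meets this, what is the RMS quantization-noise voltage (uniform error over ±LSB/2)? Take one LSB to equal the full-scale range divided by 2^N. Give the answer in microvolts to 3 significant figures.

Range = 3.69 − (-0.0068) = 3.6968 V.
Levels needed ≥ 3.6968/79.4 µV = 46560. 2^16 = 65536 suffices, so N_min = 16.
LSB = 3.6968 V ÷ 2^16 = 3.6968/65536 V = 56.409 µV.
RMS noise = LSB/√12 = 16.3 µV.

16.3 µV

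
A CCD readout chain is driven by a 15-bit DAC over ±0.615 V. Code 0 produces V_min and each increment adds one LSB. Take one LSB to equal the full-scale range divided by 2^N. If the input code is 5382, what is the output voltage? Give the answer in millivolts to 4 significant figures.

Range = 0.615 − (-0.615) = 1.23 V. LSB = 1.23 V / 2^15.
V_out = -0.615 + 5382 × (1.23/32768) V
      = -0.615 V + 0.202022 V = -0.412978 V.

-413.0 mV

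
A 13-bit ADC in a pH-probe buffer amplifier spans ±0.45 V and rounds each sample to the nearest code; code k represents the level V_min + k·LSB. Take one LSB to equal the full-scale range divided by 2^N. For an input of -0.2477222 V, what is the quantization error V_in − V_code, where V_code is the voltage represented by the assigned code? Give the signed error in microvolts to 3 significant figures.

The full-scale span is 0.45 − (-0.45) = 0.9 V. LSB = 0.9 V / 2^13 ≈ 109.9 µV.
(-0.2477222 − (-0.45)) / LSB = 0.2022778 × 8192/0.9 = 1841.1775. Nearest integer: k = 1841.
V_code = V_min + k × range/2^13 = -0.45 + 1841 × 0.9/8192 = -0.2477416992 V.
V_in − V_code = -0.2477222 − (-0.2477416992) = +19.5 µV.

+19.5 µV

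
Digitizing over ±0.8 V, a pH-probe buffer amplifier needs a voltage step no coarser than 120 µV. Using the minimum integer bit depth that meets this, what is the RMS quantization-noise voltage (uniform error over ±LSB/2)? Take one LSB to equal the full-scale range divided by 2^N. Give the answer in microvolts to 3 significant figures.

Full-scale range = 0.8 V − (-0.8 V) = 1.6 V.
Levels needed ≥ 1.6/120 µV = 13330. 2^14 = 16384 suffices, so N_min = 14.
One LSB is 1.6 V / 16384 = 97.656 µV.
RMS noise = LSB/√12 = 28.2 µV.

28.2 µV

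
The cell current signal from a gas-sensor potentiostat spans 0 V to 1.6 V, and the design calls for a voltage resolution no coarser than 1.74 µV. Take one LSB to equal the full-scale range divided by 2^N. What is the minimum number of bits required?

Range is 1.6 V.
Need 2^N ≥ 1.6 V / 1.74 µV = 919500 → N_min = 20.

20 bits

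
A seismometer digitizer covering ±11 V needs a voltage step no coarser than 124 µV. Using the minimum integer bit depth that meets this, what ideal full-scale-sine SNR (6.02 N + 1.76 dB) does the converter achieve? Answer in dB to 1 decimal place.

110.1 dB

Span: 11 V − (-11 V) = 22 V.
22 V / 124 µV = 177400. Since 2^17 = 131072 and 2^18 = 262144, N = 18.
SNR = 6.02 × 18 + 1.76 = 110.12 dB.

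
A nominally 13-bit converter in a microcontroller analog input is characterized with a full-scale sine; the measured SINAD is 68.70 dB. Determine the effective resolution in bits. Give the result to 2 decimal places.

ENOB = (68.70 − 1.76)/6.02 = 11.1196 bits.

11.12 bits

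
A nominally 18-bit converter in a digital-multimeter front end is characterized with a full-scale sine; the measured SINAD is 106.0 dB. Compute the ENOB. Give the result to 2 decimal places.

ENOB = (SINAD − 1.76) / 6.02 = (106.0 − 1.76) / 6.02 = 104.24 / 6.02 = 17.3156.

17.32 bits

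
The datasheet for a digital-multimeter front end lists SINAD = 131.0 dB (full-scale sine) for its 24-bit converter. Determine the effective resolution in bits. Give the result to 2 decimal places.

21.47 bits

ENOB = (SINAD − 1.76) / 6.02 = (131.0 − 1.76) / 6.02 = 129.24 / 6.02 = 21.4684.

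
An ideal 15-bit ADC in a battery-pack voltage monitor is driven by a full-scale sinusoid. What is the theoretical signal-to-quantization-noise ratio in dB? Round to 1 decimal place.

6.02(15) + 1.76 = 90.30 + 1.76 = 92.06 dB.

92.1 dB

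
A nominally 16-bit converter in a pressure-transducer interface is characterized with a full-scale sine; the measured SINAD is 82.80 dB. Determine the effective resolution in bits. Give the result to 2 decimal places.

13.46 bits

ENOB = (SINAD − 1.76) / 6.02 = (82.80 − 1.76) / 6.02 = 81.04 / 6.02 = 13.4618.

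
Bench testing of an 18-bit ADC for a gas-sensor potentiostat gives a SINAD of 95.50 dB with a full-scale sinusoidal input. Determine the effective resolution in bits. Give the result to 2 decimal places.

ENOB = (SINAD − 1.76) / 6.02 = (95.50 − 1.76) / 6.02 = 93.74 / 6.02 = 15.5714.

15.57 bits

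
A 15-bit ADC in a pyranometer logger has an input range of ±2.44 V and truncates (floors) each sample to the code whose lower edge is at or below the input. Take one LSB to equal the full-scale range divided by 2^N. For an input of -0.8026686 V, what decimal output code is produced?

Full-scale range = 2.44 V − (-2.44 V) = 4.88 V. LSB = 4.88 V / 2^15 ≈ 148.9 µV.
(V_in − V_min) × 2^15/range = (-0.8026686 − (-2.44)) × 32768/4.88 = 10994.278.
Floor → code = 10994.

10994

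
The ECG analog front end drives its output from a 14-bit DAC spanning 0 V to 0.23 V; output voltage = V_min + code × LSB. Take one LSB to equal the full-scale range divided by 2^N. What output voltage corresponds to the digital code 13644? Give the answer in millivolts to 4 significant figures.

191.5 mV

V_FS = 0.23 V. LSB = 0.23 V / 2^14.
Output = V_min + (13644/16384) × range = 0 + 0.832764 × 0.23 V
      = 0 V + 0.191536 V = 0.191536 V.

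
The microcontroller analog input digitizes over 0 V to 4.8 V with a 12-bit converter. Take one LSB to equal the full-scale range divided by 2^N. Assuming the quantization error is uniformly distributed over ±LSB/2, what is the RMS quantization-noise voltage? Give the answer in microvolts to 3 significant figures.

338 µV

V_FS = 4.8 V.
Step size = 4.8/4096 V = 1.1719 mV.
For a uniform distribution on [−LSB/2, +LSB/2], V_rms = LSB/√12 = 1.1719 mV/3.4641 = 338 µV.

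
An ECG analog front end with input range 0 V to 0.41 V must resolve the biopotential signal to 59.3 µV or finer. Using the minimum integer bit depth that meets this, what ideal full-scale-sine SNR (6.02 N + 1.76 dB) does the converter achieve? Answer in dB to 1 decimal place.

80.0 dB

Range is 0.41 V.
Need 2^N ≥ 0.41 V / 59.3 µV = 6914 → N_min = 13.
6.02(13) + 1.76 = 80.02 dB.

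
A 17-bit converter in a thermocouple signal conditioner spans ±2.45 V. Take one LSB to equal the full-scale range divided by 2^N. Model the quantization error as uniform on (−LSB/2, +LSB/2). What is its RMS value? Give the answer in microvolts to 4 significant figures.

Span: 2.45 V − (-2.45 V) = 4.9 V.
Step size = 4.9/131072 V = 37.3840 µV.
For a uniform distribution on [−LSB/2, +LSB/2], V_rms = LSB/√12 = 37.3840 µV/3.4641 = 10.79 µV.

10.79 µV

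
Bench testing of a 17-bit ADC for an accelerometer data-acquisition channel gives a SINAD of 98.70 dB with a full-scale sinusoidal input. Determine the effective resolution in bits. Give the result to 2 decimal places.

ENOB = (SINAD − 1.76) / 6.02 = (98.70 − 1.76) / 6.02 = 96.94 / 6.02 = 16.1030.

16.10 bits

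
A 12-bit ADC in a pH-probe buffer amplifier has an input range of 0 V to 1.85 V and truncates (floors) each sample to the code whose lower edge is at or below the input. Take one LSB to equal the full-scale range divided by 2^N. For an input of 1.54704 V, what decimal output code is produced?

3425

Full-scale range = 1.85 V. LSB = 1.85 V / 2^12 ≈ 451.7 µV.
code = ⌊(V_in − V_min)/LSB⌋ = ⌊(V_in − V_min) × 2^12 / range⌋
     = ⌊(1.54704 − (0)) × 4096 / 1.85⌋ = ⌊1.54704 × 4096/1.85⌋
     = ⌊3425.230⌋ = 3425.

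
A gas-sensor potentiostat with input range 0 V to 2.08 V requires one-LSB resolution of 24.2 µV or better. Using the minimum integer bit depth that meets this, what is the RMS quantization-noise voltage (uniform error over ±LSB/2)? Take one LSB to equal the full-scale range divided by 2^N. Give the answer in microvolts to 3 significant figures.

4.58 µV

Full-scale range = 2.08 V.
Need 2^N ≥ 2.08 V / 24.2 µV = 85950 → N_min = 17.
LSB = 2.08 V ÷ 2^17 = 2.08/131072 V = 15.869 µV.
RMS noise = LSB/√12 = 4.58 µV.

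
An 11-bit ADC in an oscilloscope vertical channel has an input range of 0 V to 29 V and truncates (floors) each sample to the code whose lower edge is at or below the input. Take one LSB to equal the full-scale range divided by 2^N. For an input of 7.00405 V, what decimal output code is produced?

494

Full-scale range = 29 V. LSB = 29 V / 2^11 ≈ 14.16 mV.
V_in − V_min = 7.00405 − (0) = 7.00405 V.
Divide by LSB: 7.00405 × 2048/29 = 494.6308.
Truncating gives code 494.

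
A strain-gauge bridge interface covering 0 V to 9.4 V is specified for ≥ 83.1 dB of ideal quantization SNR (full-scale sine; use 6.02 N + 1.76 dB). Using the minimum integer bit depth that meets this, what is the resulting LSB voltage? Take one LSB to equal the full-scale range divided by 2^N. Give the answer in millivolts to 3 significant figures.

V_FS = 9.4 V.
6.02 N + 1.76 ≥ 83.1 gives N ≥ 13.512, so the minimum integer is 14.
Step size = 9.4/16384 V = 0.574 mV.

0.574 mV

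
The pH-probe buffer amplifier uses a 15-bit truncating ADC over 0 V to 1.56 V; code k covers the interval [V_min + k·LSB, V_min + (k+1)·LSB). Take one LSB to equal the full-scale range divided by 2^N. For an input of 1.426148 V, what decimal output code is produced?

Span = 1.56 V. LSB = 1.56 V / 2^15 ≈ 47.61 µV.
code = ⌊(V_in − V_min)/LSB⌋ = ⌊(V_in − V_min) × 2^15 / range⌋
     = ⌊(1.426148 − (0)) × 32768 / 1.56⌋ = ⌊1.426148 × 32768/1.56⌋
     = ⌊29956.422⌋ = 29956.

29956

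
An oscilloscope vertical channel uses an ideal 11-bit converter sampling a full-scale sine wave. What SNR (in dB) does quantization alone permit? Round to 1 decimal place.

68.0 dB

For an ideal N-bit converter with full-scale sine input, SNR = 6.02 N + 1.76 dB. SNR = 6.02 × 11 + 1.76 = 66.22 + 1.76 = 67.98 dB.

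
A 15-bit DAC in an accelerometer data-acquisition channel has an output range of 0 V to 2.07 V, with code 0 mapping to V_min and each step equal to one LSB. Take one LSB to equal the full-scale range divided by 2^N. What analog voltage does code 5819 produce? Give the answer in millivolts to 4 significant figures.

V_FS = 2.07 V. LSB = 2.07 V / 2^15.
V_out = 0 + 5819 × (2.07/32768) V
      = 0 + 0.367594 = 0.367594 V.

367.6 mV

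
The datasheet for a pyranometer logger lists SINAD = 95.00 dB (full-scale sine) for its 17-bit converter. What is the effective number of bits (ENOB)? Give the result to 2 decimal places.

15.49 bits

ENOB = (SINAD − 1.76) / 6.02 = (95.00 − 1.76) / 6.02 = 93.24 / 6.02 = 15.4884.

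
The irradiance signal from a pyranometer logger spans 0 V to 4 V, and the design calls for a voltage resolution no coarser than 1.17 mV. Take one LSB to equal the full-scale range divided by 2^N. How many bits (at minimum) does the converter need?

12 bits

Range is 4 V.
4 V / 1.17 mV = 3419. Since 2^11 = 2048 and 2^12 = 4096, N = 12.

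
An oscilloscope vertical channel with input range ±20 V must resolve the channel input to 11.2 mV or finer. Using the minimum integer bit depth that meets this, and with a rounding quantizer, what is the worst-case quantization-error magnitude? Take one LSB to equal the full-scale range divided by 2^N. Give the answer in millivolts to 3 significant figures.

The full-scale span is 20 − (-20) = 40 V.
Levels needed ≥ 40/11.2 mV = 3571. 2^12 = 4096 suffices, so N_min = 12.
One LSB is 40 V / 4096 = 9.7656 mV.
Half an LSB is 4.88 mV.

4.88 mV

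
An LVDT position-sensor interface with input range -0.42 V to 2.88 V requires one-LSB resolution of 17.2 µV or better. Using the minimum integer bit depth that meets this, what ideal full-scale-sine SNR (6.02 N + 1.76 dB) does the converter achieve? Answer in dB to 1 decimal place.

Full-scale range = 2.88 V − (-0.42 V) = 3.3 V.
Levels needed ≥ 3.3/17.2 µV = 191900. 2^18 = 262144 suffices, so N_min = 18.
6.02(18) + 1.76 = 110.12 dB.

110.1 dB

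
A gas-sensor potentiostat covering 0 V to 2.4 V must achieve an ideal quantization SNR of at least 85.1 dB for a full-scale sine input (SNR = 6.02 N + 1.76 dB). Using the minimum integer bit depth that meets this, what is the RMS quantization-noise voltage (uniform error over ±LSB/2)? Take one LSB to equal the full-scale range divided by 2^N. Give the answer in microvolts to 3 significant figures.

42.3 µV

V_FS = 2.4 V.
N ≥ (85.1 − 1.76)/6.02 = 13.844 → N_min = 14.
LSB = 2.4 V / 2^14 = 146.48 µV.
V_rms = LSB/√12 = 42.3 µV.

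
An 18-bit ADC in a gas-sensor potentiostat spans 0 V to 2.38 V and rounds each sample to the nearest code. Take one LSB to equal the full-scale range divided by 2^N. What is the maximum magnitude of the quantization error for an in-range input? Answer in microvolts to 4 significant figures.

4.539 µV

Full-scale range = 2.38 V.
Step size = 2.38/262144 V = 9.07898 µV.
Worst-case error for round-to-nearest is half an LSB: 4.539 µV.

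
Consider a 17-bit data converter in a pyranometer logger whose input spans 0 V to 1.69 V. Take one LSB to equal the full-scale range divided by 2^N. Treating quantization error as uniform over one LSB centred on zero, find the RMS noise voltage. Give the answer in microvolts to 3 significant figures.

3.72 µV

V_FS = 1.69 V.
LSB = 1.69 V / 2^17 = 12.894 µV.
σ_q = LSB/√12 = 12.894 µV/3.4641 = 3.72 µV.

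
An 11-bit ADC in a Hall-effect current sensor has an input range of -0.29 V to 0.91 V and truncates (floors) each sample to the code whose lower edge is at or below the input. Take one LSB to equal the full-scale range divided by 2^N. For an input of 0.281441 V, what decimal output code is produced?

975

The full-scale span is 0.91 − (-0.29) = 1.2 V. LSB = 1.2 V / 2^11 ≈ 0.5859 mV.
code = ⌊(V_in − V_min)/LSB⌋ = ⌊(V_in − V_min) × 2^11 / range⌋
     = ⌊(0.281441 − (-0.29)) × 2048 / 1.2⌋ = ⌊0.571441 × 2048/1.2⌋
     = ⌊975.259⌋ = 975.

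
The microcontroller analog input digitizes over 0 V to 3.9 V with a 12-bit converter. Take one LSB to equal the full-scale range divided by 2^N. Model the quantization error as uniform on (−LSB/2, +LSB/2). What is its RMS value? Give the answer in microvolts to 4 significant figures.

274.9 µV

V_FS = 3.9 V.
LSB = 3.9 V ÷ 2^12 = 3.9/4096 V = 0.952148 mV.
σ_q = LSB/√12 = 0.952148 mV/3.4641 = 274.9 µV.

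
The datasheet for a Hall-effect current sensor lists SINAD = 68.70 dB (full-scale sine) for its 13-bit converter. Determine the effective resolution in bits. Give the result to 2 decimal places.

Inverting SNR = 6.02 N + 1.76: N_eff = (68.70 − 1.76)/6.02 = 11.1196.

11.12 bits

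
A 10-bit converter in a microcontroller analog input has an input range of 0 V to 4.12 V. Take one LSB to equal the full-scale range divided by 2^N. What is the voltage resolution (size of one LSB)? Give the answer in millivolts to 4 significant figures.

4.023 mV

Span = 4.12 V.
There are 2^10 = 1024 steps.
LSB = 4.12 V / 2^10 = 4.023 mV.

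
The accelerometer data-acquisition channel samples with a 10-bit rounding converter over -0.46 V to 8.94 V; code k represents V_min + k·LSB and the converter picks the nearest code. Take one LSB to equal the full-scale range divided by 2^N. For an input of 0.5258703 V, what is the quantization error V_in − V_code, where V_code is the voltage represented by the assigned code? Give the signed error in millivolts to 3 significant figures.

+3.64 mV

Span: 8.94 V − (-0.46 V) = 9.4 V. LSB = 9.4 V / 2^10 ≈ 9.180 mV.
Position in LSBs: (0.5258703 − (-0.46)) × 1024/9.4 = 107.3969; rounding gives k = 107.
V_code = V_min + k × range/2^10 = -0.46 + 107 × 9.4/1024 = 0.5222265625 V.
e = 0.5258703 − (0.5222265625) = +3.64 mV.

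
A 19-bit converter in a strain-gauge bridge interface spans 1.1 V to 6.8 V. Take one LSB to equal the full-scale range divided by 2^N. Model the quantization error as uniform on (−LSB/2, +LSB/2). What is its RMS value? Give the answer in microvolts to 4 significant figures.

3.138 µV

Full-scale range = 6.8 V − (1.1 V) = 5.7 V.
One LSB is 5.7 V / 524288 = 10.8719 µV.
σ_q = LSB/√12 = 10.8719 µV/3.4641 = 3.138 µV.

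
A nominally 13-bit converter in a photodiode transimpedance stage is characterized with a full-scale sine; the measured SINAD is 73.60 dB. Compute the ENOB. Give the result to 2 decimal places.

11.93 bits

Inverting SNR = 6.02 N + 1.76: N_eff = (73.60 − 1.76)/6.02 = 11.9336.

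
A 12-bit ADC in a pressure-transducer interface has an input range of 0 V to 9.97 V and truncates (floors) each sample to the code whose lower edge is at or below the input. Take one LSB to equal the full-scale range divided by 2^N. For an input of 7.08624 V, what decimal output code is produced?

2911

Range is 9.97 V. LSB = 9.97 V / 2^12 ≈ 2.434 mV.
V_in − V_min = 7.08624 − (0) = 7.08624 V.
Divide by LSB: 7.08624 × 4096/9.97 = 2911.2577.
Truncating gives code 2911.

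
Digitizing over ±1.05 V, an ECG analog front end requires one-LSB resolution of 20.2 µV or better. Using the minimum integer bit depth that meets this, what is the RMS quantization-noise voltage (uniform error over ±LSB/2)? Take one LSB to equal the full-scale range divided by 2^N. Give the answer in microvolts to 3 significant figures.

4.63 µV

Full-scale range = 1.05 V − (-1.05 V) = 2.1 V.
Need 2^N ≥ 2.1 V / 20.2 µV = 104000 → N_min = 17.
Step size = 2.1/131072 V = 16.022 µV.
V_rms = LSB/√12 = 4.63 µV.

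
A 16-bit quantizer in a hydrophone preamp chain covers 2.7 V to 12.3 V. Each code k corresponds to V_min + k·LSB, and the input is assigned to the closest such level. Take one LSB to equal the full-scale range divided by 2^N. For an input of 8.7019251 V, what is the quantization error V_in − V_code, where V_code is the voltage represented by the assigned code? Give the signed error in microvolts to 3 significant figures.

Range = 12.3 − (2.7) = 9.6 V. LSB = 9.6 V / 2^16 ≈ 146.5 µV.
Position in LSBs: (8.7019251 − (2.7)) × 65536/9.6 = 40973.1420; rounding gives k = 40973.
Reconstructed level: 2.7 + 40973 × 9.6/65536 V = 8.7019042969 V.
V_in − V_code = 8.7019251 − (8.7019042969) = +20.8 µV.

+20.8 µV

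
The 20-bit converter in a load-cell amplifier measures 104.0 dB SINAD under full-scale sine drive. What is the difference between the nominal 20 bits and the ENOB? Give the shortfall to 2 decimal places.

3.02 bits

Effective bits = (104.0 − 1.76)/6.02 = 16.9834.
Shortfall = 20 − 16.9834 = 3.0166 bits.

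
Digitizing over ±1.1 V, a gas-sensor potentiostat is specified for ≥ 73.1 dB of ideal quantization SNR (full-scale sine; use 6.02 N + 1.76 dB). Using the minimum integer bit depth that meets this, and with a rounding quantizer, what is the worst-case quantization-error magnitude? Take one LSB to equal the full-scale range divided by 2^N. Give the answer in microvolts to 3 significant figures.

Full-scale range = 1.1 V − (-1.1 V) = 2.2 V.
N ≥ (73.1 − 1.76)/6.02 = 11.850 → N_min = 12.
One LSB is 2.2 V / 4096 = 0.53711 mV.
Max error for round-to-nearest is LSB/2 = 269 µV.

269 µV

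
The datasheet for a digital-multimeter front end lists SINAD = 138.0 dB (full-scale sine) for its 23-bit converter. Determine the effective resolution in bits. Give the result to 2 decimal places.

ENOB = (SINAD − 1.76) / 6.02 = (138.0 − 1.76) / 6.02 = 136.24 / 6.02 = 22.6312.

22.63 bits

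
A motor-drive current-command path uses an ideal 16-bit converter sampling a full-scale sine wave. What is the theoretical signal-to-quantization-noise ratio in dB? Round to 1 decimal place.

98.1 dB

For an ideal N-bit converter with full-scale sine input, SNR = 6.02 N + 1.76 dB. SNR = 6.02 × 16 + 1.76 = 96.32 + 1.76 = 98.08 dB.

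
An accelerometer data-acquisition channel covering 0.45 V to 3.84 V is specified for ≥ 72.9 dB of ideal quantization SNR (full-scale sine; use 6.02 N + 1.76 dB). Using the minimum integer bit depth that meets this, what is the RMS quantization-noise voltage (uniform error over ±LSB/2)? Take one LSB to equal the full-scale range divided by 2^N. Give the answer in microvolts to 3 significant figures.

239 µV

Range = 3.84 − (0.45) = 3.39 V.
Solving 6.02 N ≥ 72.9 − 1.76: N ≥ 11.817. Round up → N = 12.
LSB = 3.39 V / 2^12 = 0.82764 mV.
σ_q = LSB/√12 = 0.82764 mV/3.4641 = 239 µV.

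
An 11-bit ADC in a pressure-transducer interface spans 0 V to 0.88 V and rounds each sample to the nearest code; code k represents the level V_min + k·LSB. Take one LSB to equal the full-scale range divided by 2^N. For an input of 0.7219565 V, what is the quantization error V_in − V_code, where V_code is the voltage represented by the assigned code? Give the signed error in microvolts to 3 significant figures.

+81.5 µV

V_FS = 0.88 V. LSB = 0.88 V / 2^11 ≈ 429.7 µV.
(V_in − V_min)/LSB = (0.7219565 − (0)) × 2048/0.88 = 1680.1897 → nearest code k = 1680.
Reconstructed level: 0 + 1680 × 0.88/2048 V = 0.7218750000 V.
V_in − V_code = 0.7219565 − (0.7218750000) = +81.5 µV.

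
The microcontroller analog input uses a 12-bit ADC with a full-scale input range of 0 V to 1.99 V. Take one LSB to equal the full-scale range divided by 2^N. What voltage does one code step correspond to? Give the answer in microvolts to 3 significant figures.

486 µV

Full-scale range = 1.99 V.
2^12 = 4096 levels.
Step size = 1.99/4096 V = 486 µV.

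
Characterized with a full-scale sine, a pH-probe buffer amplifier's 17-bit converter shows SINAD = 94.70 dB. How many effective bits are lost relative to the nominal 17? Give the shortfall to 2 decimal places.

1.56 bits

Effective bits = (94.70 − 1.76)/6.02 = 15.4385.
Lost resolution: 17 − 15.4385 = 1.5615 bits.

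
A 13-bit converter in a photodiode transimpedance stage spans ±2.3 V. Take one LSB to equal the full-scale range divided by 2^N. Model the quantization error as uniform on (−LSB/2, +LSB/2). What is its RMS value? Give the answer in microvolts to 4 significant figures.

162.1 µV

Range = 2.3 − (-2.3) = 4.6 V.
LSB = 4.6 V / 2^13 = 0.561523 mV.
RMS of a uniform error over width LSB is LSB/√12 = 162.1 µV.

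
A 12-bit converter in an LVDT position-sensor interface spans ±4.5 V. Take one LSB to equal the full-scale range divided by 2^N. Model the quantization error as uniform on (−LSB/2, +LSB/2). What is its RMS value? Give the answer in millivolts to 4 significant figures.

Full-scale range = 4.5 V − (-4.5 V) = 9 V.
LSB = 9 V ÷ 2^12 = 9/4096 V = 2.19727 mV.
V_rms = LSB/√12 = 2.19727 mV / √12 = 0.6343 mV.

0.6343 mV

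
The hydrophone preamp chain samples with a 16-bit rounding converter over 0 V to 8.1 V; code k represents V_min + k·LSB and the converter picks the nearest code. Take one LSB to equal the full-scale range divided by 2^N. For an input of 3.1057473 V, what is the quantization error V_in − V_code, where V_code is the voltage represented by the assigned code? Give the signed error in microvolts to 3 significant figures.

+22.2 µV

Full-scale range = 8.1 V. LSB = 8.1 V / 2^16 ≈ 123.6 µV.
Position in LSBs: (3.1057473 − (0)) × 65536/8.1 = 25128.1796; rounding gives k = 25128.
V_code = V_min + k × range/2^16 = 0 + 25128 × 8.1/65536 = 3.1057250977 V.
V_in − V_code = 3.1057473 − (3.1057250977) = +22.2 µV.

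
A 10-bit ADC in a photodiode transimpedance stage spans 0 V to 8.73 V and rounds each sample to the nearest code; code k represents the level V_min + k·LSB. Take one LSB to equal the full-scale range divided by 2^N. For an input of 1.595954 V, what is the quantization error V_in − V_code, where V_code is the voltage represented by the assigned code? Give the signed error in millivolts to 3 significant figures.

+1.71 mV

Full-scale range = 8.73 V. LSB = 8.73 V / 2^10 ≈ 8.525 mV.
Position in LSBs: (1.595954 − (0)) × 1024/8.73 = 187.2001; rounding gives k = 187.
Reconstructed level: 0 + 187 × 8.73/1024 V = 1.594248047 V.
Error = V_in − V_code = 1.595954 − (1.594248047) = +1.71 mV.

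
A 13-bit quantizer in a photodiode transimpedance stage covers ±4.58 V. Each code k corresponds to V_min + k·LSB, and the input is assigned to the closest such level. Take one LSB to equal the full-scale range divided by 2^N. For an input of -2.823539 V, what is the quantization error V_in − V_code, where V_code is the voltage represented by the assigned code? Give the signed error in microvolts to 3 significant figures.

−175 µV

Full-scale range = 4.58 V − (-4.58 V) = 9.16 V. LSB = 9.16 V / 2^13 ≈ 1.118 mV.
(V_in − V_min)/LSB = (-2.823539 − (-4.58)) × 8192/9.16 = 1570.8437 → nearest code k = 1571.
Reconstructed level: -4.58 + 1571 × 9.16/8192 V = -2.823364258 V.
e = -2.823539 − (-2.823364258) = −175 µV.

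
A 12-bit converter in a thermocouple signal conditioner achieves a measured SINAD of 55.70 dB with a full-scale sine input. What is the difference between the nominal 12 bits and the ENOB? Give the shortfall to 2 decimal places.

3.04 bits

ENOB = (SINAD − 1.76)/6.02 = (55.70 − 1.76)/6.02 = 8.9601 bits.
Lost resolution: 12 − 8.9601 = 3.0399 bits.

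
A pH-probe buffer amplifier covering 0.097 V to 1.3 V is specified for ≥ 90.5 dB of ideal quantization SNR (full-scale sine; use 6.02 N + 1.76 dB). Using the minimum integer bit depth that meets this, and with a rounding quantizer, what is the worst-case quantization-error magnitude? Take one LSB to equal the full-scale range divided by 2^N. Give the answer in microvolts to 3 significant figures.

Span: 1.3 V − (0.097 V) = 1.203 V.
Required N = ⌈(90.5 − 1.76)/6.02⌉ = ⌈14.741⌉ = 15.
One LSB is 1.203 V / 32768 = 36.713 µV.
|e|_max = LSB/2 = 18.4 µV.

18.4 µV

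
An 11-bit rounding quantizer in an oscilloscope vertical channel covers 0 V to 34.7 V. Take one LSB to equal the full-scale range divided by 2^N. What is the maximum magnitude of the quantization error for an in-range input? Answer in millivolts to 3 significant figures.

8.47 mV

V_FS = 34.7 V.
LSB = 34.7 V ÷ 2^11 = 34.7/2048 V = 16.943 mV.
|e|_max = LSB/2 = 8.47 mV.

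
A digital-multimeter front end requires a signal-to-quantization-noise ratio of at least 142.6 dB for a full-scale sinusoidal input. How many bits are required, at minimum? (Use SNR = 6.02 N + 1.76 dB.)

24 bits

6.02 N + 1.76 ≥ 142.6 gives N ≥ 23.395, so the minimum integer is 24.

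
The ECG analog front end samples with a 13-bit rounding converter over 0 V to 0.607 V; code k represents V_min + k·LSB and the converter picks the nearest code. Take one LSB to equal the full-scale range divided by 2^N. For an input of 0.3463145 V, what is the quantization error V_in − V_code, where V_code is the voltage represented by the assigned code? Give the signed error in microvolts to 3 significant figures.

Span = 0.607 V. LSB = 0.607 V / 2^13 ≈ 74.10 µV.
(0.3463145 − (0)) / LSB = 0.3463145 × 8192/0.607 = 4673.8194. Nearest integer: k = 4674.
V_code = V_min + k × range/2^13 = 0 + 4674 × 0.607/8192 = 0.3463278809 V.
e = 0.3463145 − (0.3463278809) = −13.4 µV.

−13.4 µV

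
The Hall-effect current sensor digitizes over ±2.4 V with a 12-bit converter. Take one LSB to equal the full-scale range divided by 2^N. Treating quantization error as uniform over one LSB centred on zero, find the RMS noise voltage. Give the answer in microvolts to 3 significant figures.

338 µV

Full-scale range = 2.4 V − (-2.4 V) = 4.8 V.
One LSB is 4.8 V / 4096 = 1.1719 mV.
For a uniform distribution on [−LSB/2, +LSB/2], V_rms = LSB/√12 = 1.1719 mV/3.4641 = 338 µV.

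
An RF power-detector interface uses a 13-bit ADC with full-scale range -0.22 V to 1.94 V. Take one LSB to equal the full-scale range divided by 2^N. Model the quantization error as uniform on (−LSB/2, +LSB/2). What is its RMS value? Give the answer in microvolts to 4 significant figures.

Span: 1.94 V − (-0.22 V) = 2.16 V.
LSB = 2.16 V ÷ 2^13 = 2.16/8192 V = 263.672 µV.
For a uniform distribution on [−LSB/2, +LSB/2], V_rms = LSB/√12 = 263.672 µV/3.4641 = 76.12 µV.

76.12 µV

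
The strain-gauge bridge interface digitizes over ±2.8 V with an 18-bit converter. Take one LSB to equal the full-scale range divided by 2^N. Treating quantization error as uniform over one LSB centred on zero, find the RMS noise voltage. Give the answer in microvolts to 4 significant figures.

Full-scale range = 2.8 V − (-2.8 V) = 5.6 V.
One LSB is 5.6 V / 262144 = 21.3623 µV.
RMS of a uniform error over width LSB is LSB/√12 = 6.167 µV.

6.167 µV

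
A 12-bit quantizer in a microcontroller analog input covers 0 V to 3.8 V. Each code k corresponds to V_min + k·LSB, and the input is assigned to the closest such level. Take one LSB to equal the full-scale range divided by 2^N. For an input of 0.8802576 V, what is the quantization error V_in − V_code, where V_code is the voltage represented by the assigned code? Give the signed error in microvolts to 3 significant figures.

Full-scale range = 3.8 V. LSB = 3.8 V / 2^12 ≈ 0.9277 mV.
(V_in − V_min)/LSB = (0.8802576 − (0)) × 4096/3.8 = 948.8250 → nearest code k = 949.
Reconstructed level: 0 + 949 × 3.8/4096 V = 0.8804199219 V.
V_in − V_code = 0.8802576 − (0.8804199219) = −162 µV.

−162 µV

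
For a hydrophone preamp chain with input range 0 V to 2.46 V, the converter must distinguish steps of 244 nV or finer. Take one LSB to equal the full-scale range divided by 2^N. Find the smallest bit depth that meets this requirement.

Span = 2.46 V.
Need 2^N ≥ 2.46 V / 244 nV = 1.008e7 → N_min = 24.

24 bits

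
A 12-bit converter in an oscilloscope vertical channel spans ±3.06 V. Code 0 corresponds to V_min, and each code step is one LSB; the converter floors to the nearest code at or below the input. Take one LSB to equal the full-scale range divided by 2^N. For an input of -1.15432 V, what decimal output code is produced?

Range = 3.06 − (-3.06) = 6.12 V. LSB = 6.12 V / 2^12 ≈ 1.494 mV.
(V_in − V_min) × 2^12/range = (-1.15432 − (-3.06)) × 4096/6.12 = 1275.436.
Floor → code = 1275.

1275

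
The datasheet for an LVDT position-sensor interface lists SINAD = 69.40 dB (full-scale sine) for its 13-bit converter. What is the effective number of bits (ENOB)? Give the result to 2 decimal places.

11.24 bits

ENOB = (69.40 − 1.76)/6.02 = 11.2359 bits.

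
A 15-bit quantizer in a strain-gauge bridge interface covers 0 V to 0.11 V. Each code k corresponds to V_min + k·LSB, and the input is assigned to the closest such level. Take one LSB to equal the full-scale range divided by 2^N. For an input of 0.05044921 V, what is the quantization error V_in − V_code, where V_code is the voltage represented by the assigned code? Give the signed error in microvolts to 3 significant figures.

V_FS = 0.11 V. LSB = 0.11 V / 2^15 ≈ 3.357 µV.
Position in LSBs: (0.05044921 − (0)) × 32768/0.11 = 15028.3610; rounding gives k = 15028.
V_code = 0 + (15028/32768) × 0.11 = 0.050447998047 V.
V_in − V_code = 0.05044921 − (0.050447998047) = +1.21 µV.

+1.21 µV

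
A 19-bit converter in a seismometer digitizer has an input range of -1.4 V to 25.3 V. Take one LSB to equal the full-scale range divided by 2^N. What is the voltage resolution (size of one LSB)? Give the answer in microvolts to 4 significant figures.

50.93 µV

The full-scale span is 25.3 − (-1.4) = 26.7 V.
2^19 = 524288 levels.
LSB = 26.7 V ÷ 2^19 = 26.7/524288 V = 50.93 µV.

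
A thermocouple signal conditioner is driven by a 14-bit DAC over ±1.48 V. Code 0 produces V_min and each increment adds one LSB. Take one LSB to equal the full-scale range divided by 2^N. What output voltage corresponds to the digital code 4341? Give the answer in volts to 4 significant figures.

-0.6957 V

Range = 1.48 − (-1.48) = 2.96 V. LSB = 2.96 V / 2^14.
V_out = -1.48 + 4341 × (2.96/16384) V
      = -1.48 V + 0.784263 V = -0.695737 V.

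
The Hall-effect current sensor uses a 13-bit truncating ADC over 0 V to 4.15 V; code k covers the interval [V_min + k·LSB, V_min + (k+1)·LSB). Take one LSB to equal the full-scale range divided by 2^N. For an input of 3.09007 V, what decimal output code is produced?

6099

V_FS = 4.15 V. LSB = 4.15 V / 2^13 ≈ 0.5066 mV.
code = ⌊(V_in − V_min)/LSB⌋ = ⌊(V_in − V_min) × 2^13 / range⌋
     = ⌊(3.09007 − (0)) × 8192 / 4.15⌋ = ⌊3.09007 × 8192/4.15⌋
     = ⌊6099.724⌋ = 6099.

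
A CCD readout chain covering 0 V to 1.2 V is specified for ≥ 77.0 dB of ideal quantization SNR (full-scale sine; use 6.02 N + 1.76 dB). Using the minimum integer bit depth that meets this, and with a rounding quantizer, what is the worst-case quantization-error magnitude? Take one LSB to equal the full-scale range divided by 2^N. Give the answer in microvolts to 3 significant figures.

73.2 µV

Span = 1.2 V.
N ≥ (77.0 − 1.76)/6.02 = 12.498 → N_min = 13.
One LSB is 1.2 V / 8192 = 146.48 µV.
Half an LSB is 73.2 µV.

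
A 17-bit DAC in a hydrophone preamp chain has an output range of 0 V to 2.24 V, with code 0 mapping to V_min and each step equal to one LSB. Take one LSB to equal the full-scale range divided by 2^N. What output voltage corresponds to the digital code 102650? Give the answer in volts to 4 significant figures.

Span = 2.24 V. LSB = 2.24 V / 2^17.
V_out = 0 + 102650 × (2.24/131072) V
      = 0 + 1.75427 = 1.75427 V.

1.754 V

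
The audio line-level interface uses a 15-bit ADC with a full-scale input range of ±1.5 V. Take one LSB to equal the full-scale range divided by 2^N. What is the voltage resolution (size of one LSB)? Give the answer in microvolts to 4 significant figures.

91.55 µV

Span: 1.5 V − (-1.5 V) = 3 V.
2^15 = 32768 levels.
Step size = 3/32768 V = 91.55 µV.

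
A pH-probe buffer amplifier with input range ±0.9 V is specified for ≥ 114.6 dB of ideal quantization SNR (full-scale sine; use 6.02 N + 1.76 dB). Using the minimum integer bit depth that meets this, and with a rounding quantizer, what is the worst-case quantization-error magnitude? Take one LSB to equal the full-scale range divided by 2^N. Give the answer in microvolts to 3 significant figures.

Range = 0.9 − (-0.9) = 1.8 V.
N ≥ (114.6 − 1.76)/6.02 = 18.744 → N_min = 19.
LSB = 1.8 V / 2^19 = 3.4332 µV.
Half an LSB is 1.72 µV.

1.72 µV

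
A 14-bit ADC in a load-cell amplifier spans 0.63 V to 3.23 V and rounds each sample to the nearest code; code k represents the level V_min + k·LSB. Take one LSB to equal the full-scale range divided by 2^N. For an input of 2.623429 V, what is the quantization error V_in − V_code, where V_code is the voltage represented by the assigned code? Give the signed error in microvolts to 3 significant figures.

−52.4 µV

Full-scale range = 3.23 V − (0.63 V) = 2.6 V. LSB = 2.6 V / 2^14 ≈ 158.7 µV.
(2.623429 − (0.63)) / LSB = 1.993429 × 16384/2.6 = 12561.6695. Nearest integer: k = 12562.
Reconstructed level: 0.63 + 12562 × 2.6/16384 V = 2.6234814453 V.
Error = V_in − V_code = 2.623429 − (2.6234814453) = −52.4 µV.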